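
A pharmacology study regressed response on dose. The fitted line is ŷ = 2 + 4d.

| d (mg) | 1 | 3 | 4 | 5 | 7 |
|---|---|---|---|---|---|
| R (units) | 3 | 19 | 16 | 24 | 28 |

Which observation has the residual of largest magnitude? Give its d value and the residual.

d = 3, e = 5

d=1: ŷ = 2 + 4·1 = 6; e = 3 − 6 = -3
d=3: ŷ = 2 + 4·3 = 14; e = 19 − 14 = 5
d=4: ŷ = 2 + 4·4 = 18; e = 16 − 18 = -2
d=5: ŷ = 2 + 4·5 = 22; e = 24 − 22 = 2
d=7: ŷ = 2 + 4·7 = 30; e = 28 − 30 = -2
Largest |e| is 5 at d = 3, residual 5.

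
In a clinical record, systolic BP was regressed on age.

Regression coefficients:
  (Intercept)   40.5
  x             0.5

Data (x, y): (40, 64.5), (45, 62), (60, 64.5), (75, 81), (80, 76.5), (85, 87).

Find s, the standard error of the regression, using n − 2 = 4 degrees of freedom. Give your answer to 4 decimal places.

s = 4.8477

x=40: ŷ = 40.5 + 0.5·40 = 60.5; e = 64.5 − 60.5 = 4
x=45: ŷ = 40.5 + 0.5·45 = 63; e = 62 − 63 = -1
x=60: ŷ = 40.5 + 0.5·60 = 70.5; e = 64.5 − 70.5 = -6
x=75: ŷ = 40.5 + 0.5·75 = 78; e = 81 − 78 = 3
x=80: ŷ = 40.5 + 0.5·80 = 80.5; e = 76.5 − 80.5 = -4
x=85: ŷ = 40.5 + 0.5·85 = 83; e = 87 − 83 = 4
SSE = 16 + 1 + 36 + 9 + 16 + 16 = 94
s = √(94/4) = √23.5 ≈ 4.8477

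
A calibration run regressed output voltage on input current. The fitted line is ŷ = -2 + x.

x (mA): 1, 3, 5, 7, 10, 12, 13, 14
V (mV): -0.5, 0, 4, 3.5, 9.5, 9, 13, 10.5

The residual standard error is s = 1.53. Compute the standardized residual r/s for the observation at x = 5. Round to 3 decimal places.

0.654

ŷ = -2 + 5 = 3
r = 4 − 3 = 1
r/s = 1 / 1.53 = 0.654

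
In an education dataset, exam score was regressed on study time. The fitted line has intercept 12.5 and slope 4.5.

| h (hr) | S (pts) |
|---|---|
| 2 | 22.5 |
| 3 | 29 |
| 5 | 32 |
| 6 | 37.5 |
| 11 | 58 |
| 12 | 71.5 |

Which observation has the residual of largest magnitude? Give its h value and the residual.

h = 12, r = 5

h=2: Ŝ = 12.5 + 4.5·2 = 21.5; r = 22.5 − 21.5 = 1
h=3: Ŝ = 12.5 + 4.5·3 = 26; r = 29 − 26 = 3
h=5: Ŝ = 12.5 + 4.5·5 = 35; r = 32 − 35 = -3
h=6: Ŝ = 12.5 + 4.5·6 = 39.5; r = 37.5 − 39.5 = -2
h=11: Ŝ = 12.5 + 4.5·11 = 62; r = 58 − 62 = -4
h=12: Ŝ = 12.5 + 4.5·12 = 66.5; r = 71.5 − 66.5 = 5
Largest |r| is 5 at h = 12, residual 5.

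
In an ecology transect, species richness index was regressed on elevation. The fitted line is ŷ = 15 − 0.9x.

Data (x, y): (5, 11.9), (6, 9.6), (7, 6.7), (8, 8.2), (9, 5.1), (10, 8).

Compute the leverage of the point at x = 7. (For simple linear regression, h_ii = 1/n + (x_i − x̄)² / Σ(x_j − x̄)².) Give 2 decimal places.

x̄ = (5 + 6 + 7 + 8 + 9 + 10)/6 = 7.5
Σ(x − x̄)² = 6.25 + 2.25 + 0.25 + 0.25 + 2.25 + 6.25 = 17.5
h = 1/6 + (-0.5)²/17.5 = 0.166667 + 0.0142857 = 0.18

h = 0.18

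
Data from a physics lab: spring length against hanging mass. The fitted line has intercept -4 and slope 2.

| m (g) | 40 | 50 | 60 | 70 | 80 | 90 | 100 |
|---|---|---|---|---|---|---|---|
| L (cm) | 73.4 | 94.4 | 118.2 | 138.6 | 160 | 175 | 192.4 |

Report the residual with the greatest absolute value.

m=40: ŷ = -4 + 2·40 = 76; e = 73.4 − 76 = -2.6
m=50: ŷ = -4 + 2·50 = 96; e = 94.4 − 96 = -1.6
m=60: ŷ = -4 + 2·60 = 116; e = 118.2 − 116 = 2.2
m=70: ŷ = -4 + 2·70 = 136; e = 138.6 − 136 = 2.6
m=80: ŷ = -4 + 2·80 = 156; e = 160 − 156 = 4
m=90: ŷ = -4 + 2·90 = 176; e = 175 − 176 = -1
m=100: ŷ = -4 + 2·100 = 196; e = 192.4 − 196 = -3.6
Largest |e| is 4 at m = 80, residual 4.

e = 4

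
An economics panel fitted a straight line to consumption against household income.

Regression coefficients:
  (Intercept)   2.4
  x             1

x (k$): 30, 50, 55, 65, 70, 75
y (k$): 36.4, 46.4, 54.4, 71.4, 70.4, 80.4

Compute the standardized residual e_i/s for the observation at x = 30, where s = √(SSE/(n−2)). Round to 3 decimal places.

x=30: ŷ = 2.4 + 30 = 32.4; e = 36.4 − 32.4 = 4
x=50: ŷ = 2.4 + 50 = 52.4; e = 46.4 − 52.4 = -6
x=55: ŷ = 2.4 + 55 = 57.4; e = 54.4 − 57.4 = -3
x=65: ŷ = 2.4 + 65 = 67.4; e = 71.4 − 67.4 = 4
x=70: ŷ = 2.4 + 70 = 72.4; e = 70.4 − 72.4 = -2
x=75: ŷ = 2.4 + 75 = 77.4; e = 80.4 − 77.4 = 3
SSE = 16 + 36 + 9 + 16 + 4 + 9 = 90
s = √(90/4) = 4.74342
e/s = 4 / 4.74342 = 0.843

0.843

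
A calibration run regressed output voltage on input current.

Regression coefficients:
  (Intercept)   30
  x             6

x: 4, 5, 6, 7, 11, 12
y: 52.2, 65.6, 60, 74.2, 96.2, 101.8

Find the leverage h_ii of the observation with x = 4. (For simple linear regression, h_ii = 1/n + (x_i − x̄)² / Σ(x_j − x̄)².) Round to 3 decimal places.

x̄ = (4 + 5 + 6 + 7 + 11 + 12)/6 = 7.5
Σ(x − x̄)² = 12.25 + 6.25 + 2.25 + 0.25 + 12.25 + 20.25 = 53.5
h = 1/6 + (-3.5)²/53.5 = 0.166667 + 0.228972 = 0.396

h = 0.396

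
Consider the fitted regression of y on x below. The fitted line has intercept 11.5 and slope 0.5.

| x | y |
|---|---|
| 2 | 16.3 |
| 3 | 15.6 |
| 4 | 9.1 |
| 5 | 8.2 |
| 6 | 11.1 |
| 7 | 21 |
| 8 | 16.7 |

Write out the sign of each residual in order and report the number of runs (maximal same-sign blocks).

x=2: ŷ = 11.5 + 0.5·2 = 12.5; e = 16.3 − 12.5 = 3.8
x=3: ŷ = 11.5 + 0.5·3 = 13; e = 15.6 − 13 = 2.6
x=4: ŷ = 11.5 + 0.5·4 = 13.5; e = 9.1 − 13.5 = -4.4
x=5: ŷ = 11.5 + 0.5·5 = 14; e = 8.2 − 14 = -5.8
x=6: ŷ = 11.5 + 0.5·6 = 14.5; e = 11.1 − 14.5 = -3.4
x=7: ŷ = 11.5 + 0.5·7 = 15; e = 21 − 15 = 6
x=8: ŷ = 11.5 + 0.5·8 = 15.5; e = 16.7 − 15.5 = 1.2
Signs: + + − − − + +
Runs: +×2, −×3, +×2 → 3

3 runs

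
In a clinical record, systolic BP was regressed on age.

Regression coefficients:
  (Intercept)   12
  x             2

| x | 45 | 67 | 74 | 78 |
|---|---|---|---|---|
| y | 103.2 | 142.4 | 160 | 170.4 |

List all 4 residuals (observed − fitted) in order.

1.2, -3.6, 0, 2.4

x=45: ŷ = 12 + 2·45 = 102; r = 103.2 − 102 = 1.2
x=67: ŷ = 12 + 2·67 = 146; r = 142.4 − 146 = -3.6
x=74: ŷ = 12 + 2·74 = 160; r = 160 − 160 = 0
x=78: ŷ = 12 + 2·78 = 168; r = 170.4 − 168 = 2.4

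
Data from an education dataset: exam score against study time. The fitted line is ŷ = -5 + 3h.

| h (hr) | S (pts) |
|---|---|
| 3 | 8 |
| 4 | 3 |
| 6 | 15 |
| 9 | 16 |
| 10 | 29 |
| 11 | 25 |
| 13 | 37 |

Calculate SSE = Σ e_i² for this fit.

SSE = 106

h=3: ŷ = -5 + 3·3 = 4; e = 8 − 4 = 4
h=4: ŷ = -5 + 3·4 = 7; e = 3 − 7 = -4
h=6: ŷ = -5 + 3·6 = 13; e = 15 − 13 = 2
h=9: ŷ = -5 + 3·9 = 22; e = 16 − 22 = -6
h=10: ŷ = -5 + 3·10 = 25; e = 29 − 25 = 4
h=11: ŷ = -5 + 3·11 = 28; e = 25 − 28 = -3
h=13: ŷ = -5 + 3·13 = 34; e = 37 − 34 = 3
SSE = 16 + 16 + 4 + 36 + 16 + 9 + 9 = 106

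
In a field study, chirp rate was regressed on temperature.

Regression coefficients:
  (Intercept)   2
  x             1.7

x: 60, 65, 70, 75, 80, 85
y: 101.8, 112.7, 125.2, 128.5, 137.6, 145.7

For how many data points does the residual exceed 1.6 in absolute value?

x=60: ŷ = 2 + 1.7·60 = 104; r = 101.8 − 104 = -2.2
x=65: ŷ = 2 + 1.7·65 = 112.5; r = 112.7 − 112.5 = 0.2
x=70: ŷ = 2 + 1.7·70 = 121; r = 125.2 − 121 = 4.2
x=75: ŷ = 2 + 1.7·75 = 129.5; r = 128.5 − 129.5 = -1
x=80: ŷ = 2 + 1.7·80 = 138; r = 137.6 − 138 = -0.4
x=85: ŷ = 2 + 1.7·85 = 146.5; r = 145.7 − 146.5 = -0.8
|r| > 1.6: x=60 (|r|=2.2), x=70 (|r|=4.2) → 2

2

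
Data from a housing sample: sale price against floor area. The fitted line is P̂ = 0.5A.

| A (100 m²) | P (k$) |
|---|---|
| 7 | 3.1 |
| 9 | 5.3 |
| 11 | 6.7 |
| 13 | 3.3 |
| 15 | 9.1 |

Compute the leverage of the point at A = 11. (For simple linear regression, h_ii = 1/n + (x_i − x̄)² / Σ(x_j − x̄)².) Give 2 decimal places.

Ā = (7 + 9 + 11 + 13 + 15)/5 = 11
Σ(A − Ā)² = 16 + 4 + 0 + 4 + 16 = 40
h = 1/5 + (0)²/40 = 0.2 + 0 = 0.20

h = 0.20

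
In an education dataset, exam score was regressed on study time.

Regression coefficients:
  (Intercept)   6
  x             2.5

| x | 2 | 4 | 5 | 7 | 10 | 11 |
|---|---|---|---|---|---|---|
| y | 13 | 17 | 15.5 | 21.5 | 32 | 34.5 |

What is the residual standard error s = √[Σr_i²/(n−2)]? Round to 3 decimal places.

s = 2.236

x=2: ŷ = 6 + 2.5·2 = 11; r = 13 − 11 = 2
x=4: ŷ = 6 + 2.5·4 = 16; r = 17 − 16 = 1
x=5: ŷ = 6 + 2.5·5 = 18.5; r = 15.5 − 18.5 = -3
x=7: ŷ = 6 + 2.5·7 = 23.5; r = 21.5 − 23.5 = -2
x=10: ŷ = 6 + 2.5·10 = 31; r = 32 − 31 = 1
x=11: ŷ = 6 + 2.5·11 = 33.5; r = 34.5 − 33.5 = 1
SSE = 4 + 1 + 9 + 4 + 1 + 1 = 20
s = √(20/4) = √5 ≈ 2.236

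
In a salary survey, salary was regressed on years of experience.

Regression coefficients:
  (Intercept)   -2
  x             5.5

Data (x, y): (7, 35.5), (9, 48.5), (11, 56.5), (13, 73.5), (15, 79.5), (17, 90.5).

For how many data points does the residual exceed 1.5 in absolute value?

2

x=7: ŷ = -2 + 5.5·7 = 36.5; r = 35.5 − 36.5 = -1
x=9: ŷ = -2 + 5.5·9 = 47.5; r = 48.5 − 47.5 = 1
x=11: ŷ = -2 + 5.5·11 = 58.5; r = 56.5 − 58.5 = -2
x=13: ŷ = -2 + 5.5·13 = 69.5; r = 73.5 − 69.5 = 4
x=15: ŷ = -2 + 5.5·15 = 80.5; r = 79.5 − 80.5 = -1
x=17: ŷ = -2 + 5.5·17 = 91.5; r = 90.5 − 91.5 = -1
|r| > 1.5: x=11 (|r|=2), x=13 (|r|=4) → 2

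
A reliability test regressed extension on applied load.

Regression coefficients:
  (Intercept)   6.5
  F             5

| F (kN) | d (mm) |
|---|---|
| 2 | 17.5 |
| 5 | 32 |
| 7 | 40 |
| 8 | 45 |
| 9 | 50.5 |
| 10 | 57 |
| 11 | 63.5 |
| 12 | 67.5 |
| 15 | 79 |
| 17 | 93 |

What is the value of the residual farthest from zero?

F=2: ŷ = 6.5 + 5·2 = 16.5; e = 17.5 − 16.5 = 1
F=5: ŷ = 6.5 + 5·5 = 31.5; e = 32 − 31.5 = 0.5
F=7: ŷ = 6.5 + 5·7 = 41.5; e = 40 − 41.5 = -1.5
F=8: ŷ = 6.5 + 5·8 = 46.5; e = 45 − 46.5 = -1.5
F=9: ŷ = 6.5 + 5·9 = 51.5; e = 50.5 − 51.5 = -1
F=10: ŷ = 6.5 + 5·10 = 56.5; e = 57 − 56.5 = 0.5
F=11: ŷ = 6.5 + 5·11 = 61.5; e = 63.5 − 61.5 = 2
F=12: ŷ = 6.5 + 5·12 = 66.5; e = 67.5 − 66.5 = 1
F=15: ŷ = 6.5 + 5·15 = 81.5; e = 79 − 81.5 = -2.5
F=17: ŷ = 6.5 + 5·17 = 91.5; e = 93 − 91.5 = 1.5
Largest |e| is 2.5 at F = 15, residual -2.5.

e = -2.5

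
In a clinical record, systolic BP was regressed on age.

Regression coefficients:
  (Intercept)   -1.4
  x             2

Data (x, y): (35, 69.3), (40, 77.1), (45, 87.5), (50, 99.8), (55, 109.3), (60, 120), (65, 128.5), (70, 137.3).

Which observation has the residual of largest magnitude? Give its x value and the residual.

x = 40, e = -1.5

x=35: ŷ = -1.4 + 2·35 = 68.6; e = 69.3 − 68.6 = 0.7
x=40: ŷ = -1.4 + 2·40 = 78.6; e = 77.1 − 78.6 = -1.5
x=45: ŷ = -1.4 + 2·45 = 88.6; e = 87.5 − 88.6 = -1.1
x=50: ŷ = -1.4 + 2·50 = 98.6; e = 99.8 − 98.6 = 1.2
x=55: ŷ = -1.4 + 2·55 = 108.6; e = 109.3 − 108.6 = 0.7
x=60: ŷ = -1.4 + 2·60 = 118.6; e = 120 − 118.6 = 1.4
x=65: ŷ = -1.4 + 2·65 = 128.6; e = 128.5 − 128.6 = -0.1
x=70: ŷ = -1.4 + 2·70 = 138.6; e = 137.3 − 138.6 = -1.3
Largest |e| is 1.5 at x = 40, residual -1.5.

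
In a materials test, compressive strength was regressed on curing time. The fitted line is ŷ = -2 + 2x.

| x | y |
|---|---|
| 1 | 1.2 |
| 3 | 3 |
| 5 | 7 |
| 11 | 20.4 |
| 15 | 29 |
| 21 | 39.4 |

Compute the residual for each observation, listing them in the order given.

1.2, -1, -1, 0.4, 1, -0.6

x=1: ŷ = -2 + 2·1 = 0; r = 1.2 − 0 = 1.2
x=3: ŷ = -2 + 2·3 = 4; r = 3 − 4 = -1
x=5: ŷ = -2 + 2·5 = 8; r = 7 − 8 = -1
x=11: ŷ = -2 + 2·11 = 20; r = 20.4 − 20 = 0.4
x=15: ŷ = -2 + 2·15 = 28; r = 29 − 28 = 1
x=21: ŷ = -2 + 2·21 = 40; r = 39.4 − 40 = -0.6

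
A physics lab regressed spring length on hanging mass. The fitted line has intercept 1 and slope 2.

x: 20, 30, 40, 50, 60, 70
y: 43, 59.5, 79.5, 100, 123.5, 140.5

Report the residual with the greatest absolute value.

x=20: ŷ = 1 + 2·20 = 41; e = 43 − 41 = 2
x=30: ŷ = 1 + 2·30 = 61; e = 59.5 − 61 = -1.5
x=40: ŷ = 1 + 2·40 = 81; e = 79.5 − 81 = -1.5
x=50: ŷ = 1 + 2·50 = 101; e = 100 − 101 = -1
x=60: ŷ = 1 + 2·60 = 121; e = 123.5 − 121 = 2.5
x=70: ŷ = 1 + 2·70 = 141; e = 140.5 − 141 = -0.5
Largest |e| is 2.5 at x = 60, residual 2.5.

e = 2.5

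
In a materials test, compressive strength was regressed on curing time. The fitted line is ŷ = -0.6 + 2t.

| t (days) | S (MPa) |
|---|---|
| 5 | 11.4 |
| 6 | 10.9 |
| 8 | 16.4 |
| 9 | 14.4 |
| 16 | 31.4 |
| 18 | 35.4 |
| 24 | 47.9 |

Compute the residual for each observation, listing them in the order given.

t=5: ŷ = -0.6 + 2·5 = 9.4; r = 11.4 − 9.4 = 2
t=6: ŷ = -0.6 + 2·6 = 11.4; r = 10.9 − 11.4 = -0.5
t=8: ŷ = -0.6 + 2·8 = 15.4; r = 16.4 − 15.4 = 1
t=9: ŷ = -0.6 + 2·9 = 17.4; r = 14.4 − 17.4 = -3
t=16: ŷ = -0.6 + 2·16 = 31.4; r = 31.4 − 31.4 = 0
t=18: ŷ = -0.6 + 2·18 = 35.4; r = 35.4 − 35.4 = 0
t=24: ŷ = -0.6 + 2·24 = 47.4; r = 47.9 − 47.4 = 0.5

2, -0.5, 1, -3, 0, 0, 0.5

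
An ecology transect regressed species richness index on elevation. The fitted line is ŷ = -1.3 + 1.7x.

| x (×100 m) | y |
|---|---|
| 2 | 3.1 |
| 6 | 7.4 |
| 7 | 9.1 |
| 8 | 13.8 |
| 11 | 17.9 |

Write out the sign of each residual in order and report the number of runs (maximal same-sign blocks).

x=2: ŷ = -1.3 + 1.7·2 = 2.1; r = 3.1 − 2.1 = 1
x=6: ŷ = -1.3 + 1.7·6 = 8.9; r = 7.4 − 8.9 = -1.5
x=7: ŷ = -1.3 + 1.7·7 = 10.6; r = 9.1 − 10.6 = -1.5
x=8: ŷ = -1.3 + 1.7·8 = 12.3; r = 13.8 − 12.3 = 1.5
x=11: ŷ = -1.3 + 1.7·11 = 17.4; r = 17.9 − 17.4 = 0.5
Signs: + − − + +
Runs: +×1, −×2, +×2 → 3

3 runs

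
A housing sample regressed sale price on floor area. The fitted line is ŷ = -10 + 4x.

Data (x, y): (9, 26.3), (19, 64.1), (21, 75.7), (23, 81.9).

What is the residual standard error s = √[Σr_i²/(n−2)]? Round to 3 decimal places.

x=9: ŷ = -10 + 4·9 = 26; r = 26.3 − 26 = 0.3
x=19: ŷ = -10 + 4·19 = 66; r = 64.1 − 66 = -1.9
x=21: ŷ = -10 + 4·21 = 74; r = 75.7 − 74 = 1.7
x=23: ŷ = -10 + 4·23 = 82; r = 81.9 − 82 = -0.1
SSE = 0.09 + 3.61 + 2.89 + 0.01 = 6.6
s = √(6.6/2) = √3.3 ≈ 1.817

s = 1.817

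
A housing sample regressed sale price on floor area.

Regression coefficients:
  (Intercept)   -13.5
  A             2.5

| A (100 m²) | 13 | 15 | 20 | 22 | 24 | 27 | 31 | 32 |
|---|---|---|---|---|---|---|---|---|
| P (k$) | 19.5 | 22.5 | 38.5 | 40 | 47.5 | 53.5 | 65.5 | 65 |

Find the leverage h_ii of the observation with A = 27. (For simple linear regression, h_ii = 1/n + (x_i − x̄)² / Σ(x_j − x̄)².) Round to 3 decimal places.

h = 0.173

Ā = (13 + 15 + 20 + 22 + 24 + 27 + 31 + 32)/8 = 23
Σ(A − Ā)² = 100 + 64 + 9 + 1 + 1 + 16 + 64 + 81 = 336
h = 1/8 + (4)²/336 = 0.125 + 0.047619 = 0.173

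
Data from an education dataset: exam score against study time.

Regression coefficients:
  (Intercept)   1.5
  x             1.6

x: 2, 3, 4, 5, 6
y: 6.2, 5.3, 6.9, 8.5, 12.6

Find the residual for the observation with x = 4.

r = -1

ŷ = 1.5 + 1.6·4 = 7.9
r = 6.9 − 7.9 = -1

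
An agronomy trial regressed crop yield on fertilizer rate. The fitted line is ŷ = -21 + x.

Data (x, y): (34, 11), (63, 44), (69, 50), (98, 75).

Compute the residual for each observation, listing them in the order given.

x=34: ŷ = -21 + 34 = 13; e = 11 − 13 = -2
x=63: ŷ = -21 + 63 = 42; e = 44 − 42 = 2
x=69: ŷ = -21 + 69 = 48; e = 50 − 48 = 2
x=98: ŷ = -21 + 98 = 77; e = 75 − 77 = -2

-2, 2, 2, -2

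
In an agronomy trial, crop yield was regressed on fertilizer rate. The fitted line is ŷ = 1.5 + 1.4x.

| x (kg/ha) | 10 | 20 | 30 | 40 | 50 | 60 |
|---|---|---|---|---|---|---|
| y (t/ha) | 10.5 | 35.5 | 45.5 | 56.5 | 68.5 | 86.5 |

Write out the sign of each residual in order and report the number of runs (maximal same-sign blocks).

x=10: ŷ = 1.5 + 1.4·10 = 15.5; e = 10.5 − 15.5 = -5
x=20: ŷ = 1.5 + 1.4·20 = 29.5; e = 35.5 − 29.5 = 6
x=30: ŷ = 1.5 + 1.4·30 = 43.5; e = 45.5 − 43.5 = 2
x=40: ŷ = 1.5 + 1.4·40 = 57.5; e = 56.5 − 57.5 = -1
x=50: ŷ = 1.5 + 1.4·50 = 71.5; e = 68.5 − 71.5 = -3
x=60: ŷ = 1.5 + 1.4·60 = 85.5; e = 86.5 − 85.5 = 1
Signs: − + + − − +
Runs: −×1, +×2, −×2, +×1 → 4

4 runs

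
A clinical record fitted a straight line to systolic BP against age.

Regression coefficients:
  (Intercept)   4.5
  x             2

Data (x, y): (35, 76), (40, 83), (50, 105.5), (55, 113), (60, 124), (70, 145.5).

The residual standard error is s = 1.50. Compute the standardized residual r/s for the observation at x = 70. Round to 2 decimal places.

ŷ = 4.5 + 2·70 = 144.5
r = 145.5 − 144.5 = 1
r/s = 1 / 1.50 = 0.67

0.67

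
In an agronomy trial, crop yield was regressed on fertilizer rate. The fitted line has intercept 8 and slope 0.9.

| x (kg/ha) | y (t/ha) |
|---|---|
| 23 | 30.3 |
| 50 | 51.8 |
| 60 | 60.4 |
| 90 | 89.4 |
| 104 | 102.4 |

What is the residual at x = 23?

r = 1.6

ŷ = 8 + 0.9·23 = 28.7
r = 30.3 − 28.7 = 1.6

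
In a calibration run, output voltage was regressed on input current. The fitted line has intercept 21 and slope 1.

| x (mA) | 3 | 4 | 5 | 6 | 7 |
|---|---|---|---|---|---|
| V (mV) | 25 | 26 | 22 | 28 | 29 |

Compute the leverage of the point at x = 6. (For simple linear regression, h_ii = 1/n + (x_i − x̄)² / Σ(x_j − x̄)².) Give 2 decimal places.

x̄ = (3 + 4 + 5 + 6 + 7)/5 = 5
Σ(x − x̄)² = 4 + 1 + 0 + 1 + 4 = 10
h = 1/5 + (1)²/10 = 0.2 + 0.1 = 0.30

h = 0.30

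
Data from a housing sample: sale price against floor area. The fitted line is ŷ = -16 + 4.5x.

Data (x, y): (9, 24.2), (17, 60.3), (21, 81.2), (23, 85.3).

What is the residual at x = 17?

ŷ = -16 + 4.5·17 = 60.5
r = 60.3 − 60.5 = -0.2

r = -0.2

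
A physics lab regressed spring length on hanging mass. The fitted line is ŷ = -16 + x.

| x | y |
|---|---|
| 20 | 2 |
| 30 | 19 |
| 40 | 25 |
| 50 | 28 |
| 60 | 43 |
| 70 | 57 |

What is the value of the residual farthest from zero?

x=20: ŷ = -16 + 20 = 4; e = 2 − 4 = -2
x=30: ŷ = -16 + 30 = 14; e = 19 − 14 = 5
x=40: ŷ = -16 + 40 = 24; e = 25 − 24 = 1
x=50: ŷ = -16 + 50 = 34; e = 28 − 34 = -6
x=60: ŷ = -16 + 60 = 44; e = 43 − 44 = -1
x=70: ŷ = -16 + 70 = 54; e = 57 − 54 = 3
Largest |e| is 6 at x = 50, residual -6.

e = -6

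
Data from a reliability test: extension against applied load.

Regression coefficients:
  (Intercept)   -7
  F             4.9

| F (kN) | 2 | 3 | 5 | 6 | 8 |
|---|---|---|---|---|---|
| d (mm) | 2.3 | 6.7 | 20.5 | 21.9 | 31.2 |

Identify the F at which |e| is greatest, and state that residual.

F = 5, e = 3

F=2: d̂ = -7 + 4.9·2 = 2.8; e = 2.3 − 2.8 = -0.5
F=3: d̂ = -7 + 4.9·3 = 7.7; e = 6.7 − 7.7 = -1
F=5: d̂ = -7 + 4.9·5 = 17.5; e = 20.5 − 17.5 = 3
F=6: d̂ = -7 + 4.9·6 = 22.4; e = 21.9 − 22.4 = -0.5
F=8: d̂ = -7 + 4.9·8 = 32.2; e = 31.2 − 32.2 = -1
Largest |e| is 3 at F = 5, residual 3.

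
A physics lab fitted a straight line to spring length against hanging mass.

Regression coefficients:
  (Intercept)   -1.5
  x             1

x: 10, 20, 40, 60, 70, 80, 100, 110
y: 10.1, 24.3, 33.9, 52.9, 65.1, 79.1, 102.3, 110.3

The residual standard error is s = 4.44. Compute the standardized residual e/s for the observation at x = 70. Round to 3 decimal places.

ŷ = -1.5 + 70 = 68.5
e = 65.1 − 68.5 = -3.4
e/s = -3.4 / 4.44 = -0.766

-0.766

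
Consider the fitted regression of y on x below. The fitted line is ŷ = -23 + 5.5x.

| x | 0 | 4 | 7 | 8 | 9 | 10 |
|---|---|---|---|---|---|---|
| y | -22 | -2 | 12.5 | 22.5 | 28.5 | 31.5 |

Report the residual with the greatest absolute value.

r = -3

x=0: ŷ = -23 + 5.5·0 = -23; r = -22 − (-23) = 1
x=4: ŷ = -23 + 5.5·4 = -1; r = -2 − (-1) = -1
x=7: ŷ = -23 + 5.5·7 = 15.5; r = 12.5 − 15.5 = -3
x=8: ŷ = -23 + 5.5·8 = 21; r = 22.5 − 21 = 1.5
x=9: ŷ = -23 + 5.5·9 = 26.5; r = 28.5 − 26.5 = 2
x=10: ŷ = -23 + 5.5·10 = 32; r = 31.5 − 32 = -0.5
Largest |r| is 3 at x = 7, residual -3.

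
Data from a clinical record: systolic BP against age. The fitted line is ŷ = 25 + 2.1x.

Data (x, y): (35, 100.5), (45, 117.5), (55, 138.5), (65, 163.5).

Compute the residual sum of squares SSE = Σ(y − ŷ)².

x=35: ŷ = 25 + 2.1·35 = 98.5; r = 100.5 − 98.5 = 2
x=45: ŷ = 25 + 2.1·45 = 119.5; r = 117.5 − 119.5 = -2
x=55: ŷ = 25 + 2.1·55 = 140.5; r = 138.5 − 140.5 = -2
x=65: ŷ = 25 + 2.1·65 = 161.5; r = 163.5 − 161.5 = 2
SSE = 4 + 4 + 4 + 4 = 16

SSE = 16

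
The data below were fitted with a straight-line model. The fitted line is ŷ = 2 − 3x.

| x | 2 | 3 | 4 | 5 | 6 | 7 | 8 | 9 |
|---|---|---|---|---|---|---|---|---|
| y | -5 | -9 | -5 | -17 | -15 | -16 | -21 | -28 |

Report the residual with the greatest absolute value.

r = 5

x=2: ŷ = 2 − 3·2 = -4; r = -5 − (-4) = -1
x=3: ŷ = 2 − 3·3 = -7; r = -9 − (-7) = -2
x=4: ŷ = 2 − 3·4 = -10; r = -5 − (-10) = 5
x=5: ŷ = 2 − 3·5 = -13; r = -17 − (-13) = -4
x=6: ŷ = 2 − 3·6 = -16; r = -15 − (-16) = 1
x=7: ŷ = 2 − 3·7 = -19; r = -16 − (-19) = 3
x=8: ŷ = 2 − 3·8 = -22; r = -21 − (-22) = 1
x=9: ŷ = 2 − 3·9 = -25; r = -28 − (-25) = -3
Largest |r| is 5 at x = 4, residual 5.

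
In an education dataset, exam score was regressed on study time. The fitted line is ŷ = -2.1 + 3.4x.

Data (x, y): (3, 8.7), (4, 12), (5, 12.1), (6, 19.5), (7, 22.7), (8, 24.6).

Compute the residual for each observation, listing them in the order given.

x=3: ŷ = -2.1 + 3.4·3 = 8.1; e = 8.7 − 8.1 = 0.6
x=4: ŷ = -2.1 + 3.4·4 = 11.5; e = 12 − 11.5 = 0.5
x=5: ŷ = -2.1 + 3.4·5 = 14.9; e = 12.1 − 14.9 = -2.8
x=6: ŷ = -2.1 + 3.4·6 = 18.3; e = 19.5 − 18.3 = 1.2
x=7: ŷ = -2.1 + 3.4·7 = 21.7; e = 22.7 − 21.7 = 1
x=8: ŷ = -2.1 + 3.4·8 = 25.1; e = 24.6 − 25.1 = -0.5

0.6, 0.5, -2.8, 1.2, 1, -0.5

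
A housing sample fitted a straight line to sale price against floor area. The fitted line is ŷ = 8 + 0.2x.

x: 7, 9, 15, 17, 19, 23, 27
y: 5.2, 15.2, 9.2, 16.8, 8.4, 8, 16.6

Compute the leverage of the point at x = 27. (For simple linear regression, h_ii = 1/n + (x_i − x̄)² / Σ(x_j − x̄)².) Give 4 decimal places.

h = 0.4870

x̄ = (7 + 9 + 15 + 17 + 19 + 23 + 27)/7 = 16.7143
Σ(x − x̄)² = 94.3673 + 59.5102 + 2.93878 + 0.0816327 + 5.22449 + 39.5102 + 105.796 = 307.429
h = 1/7 + (10.2857)²/307.429 = 0.142857 + 0.344132 = 0.4870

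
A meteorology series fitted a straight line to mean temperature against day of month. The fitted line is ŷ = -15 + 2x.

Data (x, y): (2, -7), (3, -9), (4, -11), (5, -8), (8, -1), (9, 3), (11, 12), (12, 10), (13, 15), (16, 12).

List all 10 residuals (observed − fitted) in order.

x=2: ŷ = -15 + 2·2 = -11; r = -7 − (-11) = 4
x=3: ŷ = -15 + 2·3 = -9; r = -9 − (-9) = 0
x=4: ŷ = -15 + 2·4 = -7; r = -11 − (-7) = -4
x=5: ŷ = -15 + 2·5 = -5; r = -8 − (-5) = -3
x=8: ŷ = -15 + 2·8 = 1; r = -1 − 1 = -2
x=9: ŷ = -15 + 2·9 = 3; r = 3 − 3 = 0
x=11: ŷ = -15 + 2·11 = 7; r = 12 − 7 = 5
x=12: ŷ = -15 + 2·12 = 9; r = 10 − 9 = 1
x=13: ŷ = -15 + 2·13 = 11; r = 15 − 11 = 4
x=16: ŷ = -15 + 2·16 = 17; r = 12 − 17 = -5

4, 0, -4, -3, -2, 0, 5, 1, 4, -5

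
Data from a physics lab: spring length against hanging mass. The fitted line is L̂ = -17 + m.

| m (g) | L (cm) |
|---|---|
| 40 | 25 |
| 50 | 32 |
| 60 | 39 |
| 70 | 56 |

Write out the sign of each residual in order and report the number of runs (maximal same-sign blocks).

m=40: L̂ = -17 + 40 = 23; r = 25 − 23 = 2
m=50: L̂ = -17 + 50 = 33; r = 32 − 33 = -1
m=60: L̂ = -17 + 60 = 43; r = 39 − 43 = -4
m=70: L̂ = -17 + 70 = 53; r = 56 − 53 = 3
Signs: + − − +
Runs: +×1, −×2, +×1 → 3

3 runs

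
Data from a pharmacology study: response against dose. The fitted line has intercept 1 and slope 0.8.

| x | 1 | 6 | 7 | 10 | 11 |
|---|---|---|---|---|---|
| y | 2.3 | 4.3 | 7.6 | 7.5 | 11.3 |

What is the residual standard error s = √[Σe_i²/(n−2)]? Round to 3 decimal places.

x=1: ŷ = 1 + 0.8·1 = 1.8; e = 2.3 − 1.8 = 0.5
x=6: ŷ = 1 + 0.8·6 = 5.8; e = 4.3 − 5.8 = -1.5
x=7: ŷ = 1 + 0.8·7 = 6.6; e = 7.6 − 6.6 = 1
x=10: ŷ = 1 + 0.8·10 = 9; e = 7.5 − 9 = -1.5
x=11: ŷ = 1 + 0.8·11 = 9.8; e = 11.3 − 9.8 = 1.5
SSE = 0.25 + 2.25 + 1 + 2.25 + 2.25 = 8
s = √(8/3) = √2.66667 ≈ 1.633

s = 1.633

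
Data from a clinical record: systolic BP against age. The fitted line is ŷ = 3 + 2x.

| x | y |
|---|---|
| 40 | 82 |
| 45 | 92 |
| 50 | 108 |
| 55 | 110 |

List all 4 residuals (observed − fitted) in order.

-1, -1, 5, -3

x=40: ŷ = 3 + 2·40 = 83; r = 82 − 83 = -1
x=45: ŷ = 3 + 2·45 = 93; r = 92 − 93 = -1
x=50: ŷ = 3 + 2·50 = 103; r = 108 − 103 = 5
x=55: ŷ = 3 + 2·55 = 113; r = 110 − 113 = -3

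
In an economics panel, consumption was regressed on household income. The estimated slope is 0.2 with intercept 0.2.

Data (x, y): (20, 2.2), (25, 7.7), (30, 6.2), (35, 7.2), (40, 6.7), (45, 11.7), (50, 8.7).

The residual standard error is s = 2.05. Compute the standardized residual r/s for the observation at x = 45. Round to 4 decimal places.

1.2195

ŷ = 0.2 + 0.2·45 = 9.2
r = 11.7 − 9.2 = 2.5
r/s = 2.5 / 2.05 = 1.2195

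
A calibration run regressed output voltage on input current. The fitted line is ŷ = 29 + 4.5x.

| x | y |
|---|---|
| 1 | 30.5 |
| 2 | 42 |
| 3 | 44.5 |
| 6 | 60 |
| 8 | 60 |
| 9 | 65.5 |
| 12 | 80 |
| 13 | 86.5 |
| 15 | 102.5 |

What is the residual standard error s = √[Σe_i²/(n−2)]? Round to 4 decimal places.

x=1: ŷ = 29 + 4.5·1 = 33.5; e = 30.5 − 33.5 = -3
x=2: ŷ = 29 + 4.5·2 = 38; e = 42 − 38 = 4
x=3: ŷ = 29 + 4.5·3 = 42.5; e = 44.5 − 42.5 = 2
x=6: ŷ = 29 + 4.5·6 = 56; e = 60 − 56 = 4
x=8: ŷ = 29 + 4.5·8 = 65; e = 60 − 65 = -5
x=9: ŷ = 29 + 4.5·9 = 69.5; e = 65.5 − 69.5 = -4
x=12: ŷ = 29 + 4.5·12 = 83; e = 80 − 83 = -3
x=13: ŷ = 29 + 4.5·13 = 87.5; e = 86.5 − 87.5 = -1
x=15: ŷ = 29 + 4.5·15 = 96.5; e = 102.5 − 96.5 = 6
SSE = 9 + 16 + 4 + 16 + 25 + 16 + 9 + 1 + 36 = 132
s = √(132/7) = √18.8571 ≈ 4.3425

s = 4.3425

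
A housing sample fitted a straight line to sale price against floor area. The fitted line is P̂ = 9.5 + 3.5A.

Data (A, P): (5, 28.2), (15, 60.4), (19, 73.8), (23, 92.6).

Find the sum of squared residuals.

A=5: P̂ = 9.5 + 3.5·5 = 27; e = 28.2 − 27 = 1.2
A=15: P̂ = 9.5 + 3.5·15 = 62; e = 60.4 − 62 = -1.6
A=19: P̂ = 9.5 + 3.5·19 = 76; e = 73.8 − 76 = -2.2
A=23: P̂ = 9.5 + 3.5·23 = 90; e = 92.6 − 90 = 2.6
SSE = 1.44 + 2.56 + 4.84 + 6.76 = 15.6

SSE = 15.6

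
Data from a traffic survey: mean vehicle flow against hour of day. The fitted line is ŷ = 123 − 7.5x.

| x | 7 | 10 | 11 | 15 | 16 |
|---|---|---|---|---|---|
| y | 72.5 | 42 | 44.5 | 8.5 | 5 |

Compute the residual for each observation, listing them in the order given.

2, -6, 4, -2, 2

x=7: ŷ = 123 − 7.5·7 = 70.5; r = 72.5 − 70.5 = 2
x=10: ŷ = 123 − 7.5·10 = 48; r = 42 − 48 = -6
x=11: ŷ = 123 − 7.5·11 = 40.5; r = 44.5 − 40.5 = 4
x=15: ŷ = 123 − 7.5·15 = 10.5; r = 8.5 − 10.5 = -2
x=16: ŷ = 123 − 7.5·16 = 3; r = 5 − 3 = 2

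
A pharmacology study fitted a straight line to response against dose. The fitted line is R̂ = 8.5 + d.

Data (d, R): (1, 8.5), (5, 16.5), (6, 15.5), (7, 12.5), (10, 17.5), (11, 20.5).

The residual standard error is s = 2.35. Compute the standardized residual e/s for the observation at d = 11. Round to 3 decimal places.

0.426

R̂ = 8.5 + 11 = 19.5
e = 20.5 − 19.5 = 1
e/s = 1 / 2.35 = 0.426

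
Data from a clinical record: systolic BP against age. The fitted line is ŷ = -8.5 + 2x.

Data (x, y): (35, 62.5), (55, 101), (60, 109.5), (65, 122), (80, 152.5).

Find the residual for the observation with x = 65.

ŷ = -8.5 + 2·65 = 121.5
r = 122 − 121.5 = 0.5

r = 0.5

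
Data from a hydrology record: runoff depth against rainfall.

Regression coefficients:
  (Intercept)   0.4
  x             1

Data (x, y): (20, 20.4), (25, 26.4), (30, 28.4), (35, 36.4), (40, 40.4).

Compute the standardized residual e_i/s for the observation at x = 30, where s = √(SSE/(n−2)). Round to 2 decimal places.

-1.41

x=20: ŷ = 0.4 + 20 = 20.4; e = 20.4 − 20.4 = 0
x=25: ŷ = 0.4 + 25 = 25.4; e = 26.4 − 25.4 = 1
x=30: ŷ = 0.4 + 30 = 30.4; e = 28.4 − 30.4 = -2
x=35: ŷ = 0.4 + 35 = 35.4; e = 36.4 − 35.4 = 1
x=40: ŷ = 0.4 + 40 = 40.4; e = 40.4 − 40.4 = 0
SSE = 0 + 1 + 4 + 1 + 0 = 6
s = √(6/3) = 1.41421
e/s = -2 / 1.41421 = -1.41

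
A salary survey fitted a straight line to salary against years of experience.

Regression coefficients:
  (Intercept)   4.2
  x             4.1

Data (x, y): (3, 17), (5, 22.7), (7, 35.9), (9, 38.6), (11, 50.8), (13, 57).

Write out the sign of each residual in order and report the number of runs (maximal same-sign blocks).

6 runs

x=3: ŷ = 4.2 + 4.1·3 = 16.5; e = 17 − 16.5 = 0.5
x=5: ŷ = 4.2 + 4.1·5 = 24.7; e = 22.7 − 24.7 = -2
x=7: ŷ = 4.2 + 4.1·7 = 32.9; e = 35.9 − 32.9 = 3
x=9: ŷ = 4.2 + 4.1·9 = 41.1; e = 38.6 − 41.1 = -2.5
x=11: ŷ = 4.2 + 4.1·11 = 49.3; e = 50.8 − 49.3 = 1.5
x=13: ŷ = 4.2 + 4.1·13 = 57.5; e = 57 − 57.5 = -0.5
Signs: + − + − + −
Runs: +×1, −×1, +×1, −×1, +×1, −×1 → 6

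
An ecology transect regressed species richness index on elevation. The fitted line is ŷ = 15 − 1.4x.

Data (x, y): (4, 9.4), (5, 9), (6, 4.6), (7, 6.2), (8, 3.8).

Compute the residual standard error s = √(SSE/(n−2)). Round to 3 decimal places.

x=4: ŷ = 15 − 1.4·4 = 9.4; e = 9.4 − 9.4 = 0
x=5: ŷ = 15 − 1.4·5 = 8; e = 9 − 8 = 1
x=6: ŷ = 15 − 1.4·6 = 6.6; e = 4.6 − 6.6 = -2
x=7: ŷ = 15 − 1.4·7 = 5.2; e = 6.2 − 5.2 = 1
x=8: ŷ = 15 − 1.4·8 = 3.8; e = 3.8 − 3.8 = 0
SSE = 0 + 1 + 4 + 1 + 0 = 6
s = √(6/3) = √2 ≈ 1.414

s = 1.414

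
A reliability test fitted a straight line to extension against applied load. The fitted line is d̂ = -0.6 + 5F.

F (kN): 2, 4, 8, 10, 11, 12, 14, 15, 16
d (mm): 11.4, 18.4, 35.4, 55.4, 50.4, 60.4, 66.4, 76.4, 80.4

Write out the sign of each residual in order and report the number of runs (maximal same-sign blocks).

7 runs

F=2: d̂ = -0.6 + 5·2 = 9.4; r = 11.4 − 9.4 = 2
F=4: d̂ = -0.6 + 5·4 = 19.4; r = 18.4 − 19.4 = -1
F=8: d̂ = -0.6 + 5·8 = 39.4; r = 35.4 − 39.4 = -4
F=10: d̂ = -0.6 + 5·10 = 49.4; r = 55.4 − 49.4 = 6
F=11: d̂ = -0.6 + 5·11 = 54.4; r = 50.4 − 54.4 = -4
F=12: d̂ = -0.6 + 5·12 = 59.4; r = 60.4 − 59.4 = 1
F=14: d̂ = -0.6 + 5·14 = 69.4; r = 66.4 − 69.4 = -3
F=15: d̂ = -0.6 + 5·15 = 74.4; r = 76.4 − 74.4 = 2
F=16: d̂ = -0.6 + 5·16 = 79.4; r = 80.4 − 79.4 = 1
Signs: + − − + − + − + +
Runs: +×1, −×2, +×1, −×1, +×1, −×1, +×2 → 7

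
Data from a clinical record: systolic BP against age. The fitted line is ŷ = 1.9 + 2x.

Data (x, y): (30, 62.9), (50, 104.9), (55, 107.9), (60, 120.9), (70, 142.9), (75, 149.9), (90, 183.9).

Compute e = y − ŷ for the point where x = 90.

e = 2

ŷ = 1.9 + 2·90 = 181.9
e = 183.9 − 181.9 = 2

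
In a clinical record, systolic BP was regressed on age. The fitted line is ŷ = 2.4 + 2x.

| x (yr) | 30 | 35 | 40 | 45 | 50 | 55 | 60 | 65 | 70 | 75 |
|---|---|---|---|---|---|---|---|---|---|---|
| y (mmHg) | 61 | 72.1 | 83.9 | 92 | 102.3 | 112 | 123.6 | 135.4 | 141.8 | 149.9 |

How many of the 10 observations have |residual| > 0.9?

x=30: ŷ = 2.4 + 2·30 = 62.4; e = 61 − 62.4 = -1.4
x=35: ŷ = 2.4 + 2·35 = 72.4; e = 72.1 − 72.4 = -0.3
x=40: ŷ = 2.4 + 2·40 = 82.4; e = 83.9 − 82.4 = 1.5
x=45: ŷ = 2.4 + 2·45 = 92.4; e = 92 − 92.4 = -0.4
x=50: ŷ = 2.4 + 2·50 = 102.4; e = 102.3 − 102.4 = -0.1
x=55: ŷ = 2.4 + 2·55 = 112.4; e = 112 − 112.4 = -0.4
x=60: ŷ = 2.4 + 2·60 = 122.4; e = 123.6 − 122.4 = 1.2
x=65: ŷ = 2.4 + 2·65 = 132.4; e = 135.4 − 132.4 = 3
x=70: ŷ = 2.4 + 2·70 = 142.4; e = 141.8 − 142.4 = -0.6
x=75: ŷ = 2.4 + 2·75 = 152.4; e = 149.9 − 152.4 = -2.5
|e| > 0.9: x=30 (|e|=1.4), x=40 (|e|=1.5), x=60 (|e|=1.2), x=65 (|e|=3), x=75 (|e|=2.5) → 5

5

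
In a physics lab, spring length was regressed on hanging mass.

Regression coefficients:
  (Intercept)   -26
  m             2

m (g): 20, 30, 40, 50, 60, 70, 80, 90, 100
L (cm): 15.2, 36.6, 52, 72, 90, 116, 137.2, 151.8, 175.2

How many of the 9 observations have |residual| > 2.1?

m=20: ŷ = -26 + 2·20 = 14; r = 15.2 − 14 = 1.2
m=30: ŷ = -26 + 2·30 = 34; r = 36.6 − 34 = 2.6
m=40: ŷ = -26 + 2·40 = 54; r = 52 − 54 = -2
m=50: ŷ = -26 + 2·50 = 74; r = 72 − 74 = -2
m=60: ŷ = -26 + 2·60 = 94; r = 90 − 94 = -4
m=70: ŷ = -26 + 2·70 = 114; r = 116 − 114 = 2
m=80: ŷ = -26 + 2·80 = 134; r = 137.2 − 134 = 3.2
m=90: ŷ = -26 + 2·90 = 154; r = 151.8 − 154 = -2.2
m=100: ŷ = -26 + 2·100 = 174; r = 175.2 − 174 = 1.2
|r| > 2.1: m=30 (|r|=2.6), m=60 (|r|=4), m=80 (|r|=3.2), m=90 (|r|=2.2) → 4

4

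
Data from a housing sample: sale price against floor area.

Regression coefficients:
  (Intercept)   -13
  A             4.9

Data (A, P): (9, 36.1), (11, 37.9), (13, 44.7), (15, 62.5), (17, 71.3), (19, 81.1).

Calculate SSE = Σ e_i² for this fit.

SSE = 76

A=9: P̂ = -13 + 4.9·9 = 31.1; e = 36.1 − 31.1 = 5
A=11: P̂ = -13 + 4.9·11 = 40.9; e = 37.9 − 40.9 = -3
A=13: P̂ = -13 + 4.9·13 = 50.7; e = 44.7 − 50.7 = -6
A=15: P̂ = -13 + 4.9·15 = 60.5; e = 62.5 − 60.5 = 2
A=17: P̂ = -13 + 4.9·17 = 70.3; e = 71.3 − 70.3 = 1
A=19: P̂ = -13 + 4.9·19 = 80.1; e = 81.1 − 80.1 = 1
SSE = 25 + 9 + 36 + 4 + 1 + 1 = 76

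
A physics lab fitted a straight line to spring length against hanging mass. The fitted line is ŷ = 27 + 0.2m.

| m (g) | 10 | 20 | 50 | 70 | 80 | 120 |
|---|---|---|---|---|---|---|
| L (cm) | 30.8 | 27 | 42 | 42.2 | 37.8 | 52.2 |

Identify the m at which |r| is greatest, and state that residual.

m = 80, r = -5.2

m=10: ŷ = 27 + 0.2·10 = 29; r = 30.8 − 29 = 1.8
m=20: ŷ = 27 + 0.2·20 = 31; r = 27 − 31 = -4
m=50: ŷ = 27 + 0.2·50 = 37; r = 42 − 37 = 5
m=70: ŷ = 27 + 0.2·70 = 41; r = 42.2 − 41 = 1.2
m=80: ŷ = 27 + 0.2·80 = 43; r = 37.8 − 43 = -5.2
m=120: ŷ = 27 + 0.2·120 = 51; r = 52.2 − 51 = 1.2
Largest |r| is 5.2 at m = 80, residual -5.2.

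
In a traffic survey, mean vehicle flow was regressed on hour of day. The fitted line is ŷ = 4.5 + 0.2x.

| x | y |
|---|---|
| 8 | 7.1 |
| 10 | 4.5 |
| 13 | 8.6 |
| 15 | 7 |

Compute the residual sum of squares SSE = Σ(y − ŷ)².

SSE = 7.5

x=8: ŷ = 4.5 + 0.2·8 = 6.1; e = 7.1 − 6.1 = 1
x=10: ŷ = 4.5 + 0.2·10 = 6.5; e = 4.5 − 6.5 = -2
x=13: ŷ = 4.5 + 0.2·13 = 7.1; e = 8.6 − 7.1 = 1.5
x=15: ŷ = 4.5 + 0.2·15 = 7.5; e = 7 − 7.5 = -0.5
SSE = 1 + 4 + 2.25 + 0.25 = 7.5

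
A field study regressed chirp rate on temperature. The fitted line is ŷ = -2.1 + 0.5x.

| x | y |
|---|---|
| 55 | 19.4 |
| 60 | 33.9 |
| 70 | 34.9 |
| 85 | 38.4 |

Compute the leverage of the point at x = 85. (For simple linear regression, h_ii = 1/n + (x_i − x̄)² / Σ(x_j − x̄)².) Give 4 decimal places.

x̄ = (55 + 60 + 70 + 85)/4 = 67.5
Σ(x − x̄)² = 156.25 + 56.25 + 6.25 + 306.25 = 525
h = 1/4 + (17.5)²/525 = 0.25 + 0.583333 = 0.8333

h = 0.8333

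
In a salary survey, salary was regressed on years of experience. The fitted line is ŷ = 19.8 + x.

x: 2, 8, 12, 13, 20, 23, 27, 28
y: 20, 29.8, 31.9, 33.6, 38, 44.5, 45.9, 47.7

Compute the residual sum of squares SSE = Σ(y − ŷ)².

x=2: ŷ = 19.8 + 2 = 21.8; r = 20 − 21.8 = -1.8
x=8: ŷ = 19.8 + 8 = 27.8; r = 29.8 − 27.8 = 2
x=12: ŷ = 19.8 + 12 = 31.8; r = 31.9 − 31.8 = 0.1
x=13: ŷ = 19.8 + 13 = 32.8; r = 33.6 − 32.8 = 0.8
x=20: ŷ = 19.8 + 20 = 39.8; r = 38 − 39.8 = -1.8
x=23: ŷ = 19.8 + 23 = 42.8; r = 44.5 − 42.8 = 1.7
x=27: ŷ = 19.8 + 27 = 46.8; r = 45.9 − 46.8 = -0.9
x=28: ŷ = 19.8 + 28 = 47.8; r = 47.7 − 47.8 = -0.1
SSE = 3.24 + 4 + 0.01 + 0.64 + 3.24 + 2.89 + 0.81 + 0.01 = 14.84

SSE = 14.84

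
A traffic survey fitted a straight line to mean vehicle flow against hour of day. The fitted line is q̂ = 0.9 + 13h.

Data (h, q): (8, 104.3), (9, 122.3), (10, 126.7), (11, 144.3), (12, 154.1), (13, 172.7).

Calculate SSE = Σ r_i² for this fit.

h=8: q̂ = 0.9 + 13·8 = 104.9; r = 104.3 − 104.9 = -0.6
h=9: q̂ = 0.9 + 13·9 = 117.9; r = 122.3 − 117.9 = 4.4
h=10: q̂ = 0.9 + 13·10 = 130.9; r = 126.7 − 130.9 = -4.2
h=11: q̂ = 0.9 + 13·11 = 143.9; r = 144.3 − 143.9 = 0.4
h=12: q̂ = 0.9 + 13·12 = 156.9; r = 154.1 − 156.9 = -2.8
h=13: q̂ = 0.9 + 13·13 = 169.9; r = 172.7 − 169.9 = 2.8
SSE = 0.36 + 19.36 + 17.64 + 0.16 + 7.84 + 7.84 = 53.2

SSE = 53.2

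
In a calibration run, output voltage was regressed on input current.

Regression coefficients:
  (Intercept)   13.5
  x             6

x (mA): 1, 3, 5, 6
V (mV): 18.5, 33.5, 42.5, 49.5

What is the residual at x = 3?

V̂ = 13.5 + 6·3 = 31.5
e = 33.5 − 31.5 = 2

e = 2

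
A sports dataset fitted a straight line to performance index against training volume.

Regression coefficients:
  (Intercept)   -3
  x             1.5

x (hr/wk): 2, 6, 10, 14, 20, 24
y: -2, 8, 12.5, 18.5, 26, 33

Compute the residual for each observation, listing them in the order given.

x=2: ŷ = -3 + 1.5·2 = 0; e = -2 − 0 = -2
x=6: ŷ = -3 + 1.5·6 = 6; e = 8 − 6 = 2
x=10: ŷ = -3 + 1.5·10 = 12; e = 12.5 − 12 = 0.5
x=14: ŷ = -3 + 1.5·14 = 18; e = 18.5 − 18 = 0.5
x=20: ŷ = -3 + 1.5·20 = 27; e = 26 − 27 = -1
x=24: ŷ = -3 + 1.5·24 = 33; e = 33 − 33 = 0

-2, 2, 0.5, 0.5, -1, 0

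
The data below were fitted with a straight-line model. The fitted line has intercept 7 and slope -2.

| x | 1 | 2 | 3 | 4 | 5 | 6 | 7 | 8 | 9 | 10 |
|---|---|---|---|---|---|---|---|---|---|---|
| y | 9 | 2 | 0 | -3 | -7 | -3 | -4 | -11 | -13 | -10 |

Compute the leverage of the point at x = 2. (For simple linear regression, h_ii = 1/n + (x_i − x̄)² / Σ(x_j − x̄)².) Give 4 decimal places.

h = 0.2485

x̄ = (1 + 2 + 3 + 4 + 5 + 6 + 7 + 8 + 9 + 10)/10 = 5.5
Σ(x − x̄)² = 20.25 + 12.25 + 6.25 + 2.25 + 0.25 + 0.25 + 2.25 + 6.25 + 12.25 + 20.25 = 82.5
h = 1/10 + (-3.5)²/82.5 = 0.1 + 0.148485 = 0.2485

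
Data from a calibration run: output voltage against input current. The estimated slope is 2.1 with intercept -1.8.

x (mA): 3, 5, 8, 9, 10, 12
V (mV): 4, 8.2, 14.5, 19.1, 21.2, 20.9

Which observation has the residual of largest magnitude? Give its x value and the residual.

x = 12, r = -2.5

x=3: ŷ = -1.8 + 2.1·3 = 4.5; r = 4 − 4.5 = -0.5
x=5: ŷ = -1.8 + 2.1·5 = 8.7; r = 8.2 − 8.7 = -0.5
x=8: ŷ = -1.8 + 2.1·8 = 15; r = 14.5 − 15 = -0.5
x=9: ŷ = -1.8 + 2.1·9 = 17.1; r = 19.1 − 17.1 = 2
x=10: ŷ = -1.8 + 2.1·10 = 19.2; r = 21.2 − 19.2 = 2
x=12: ŷ = -1.8 + 2.1·12 = 23.4; r = 20.9 − 23.4 = -2.5
Largest |r| is 2.5 at x = 12, residual -2.5.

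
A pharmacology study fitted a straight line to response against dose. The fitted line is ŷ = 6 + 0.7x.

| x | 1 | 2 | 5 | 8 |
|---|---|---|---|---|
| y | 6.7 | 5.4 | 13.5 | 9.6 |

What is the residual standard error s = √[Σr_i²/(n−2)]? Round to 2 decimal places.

s = 3.46

x=1: ŷ = 6 + 0.7·1 = 6.7; r = 6.7 − 6.7 = 0
x=2: ŷ = 6 + 0.7·2 = 7.4; r = 5.4 − 7.4 = -2
x=5: ŷ = 6 + 0.7·5 = 9.5; r = 13.5 − 9.5 = 4
x=8: ŷ = 6 + 0.7·8 = 11.6; r = 9.6 − 11.6 = -2
SSE = 0 + 4 + 16 + 4 = 24
s = √(24/2) = √12 ≈ 3.46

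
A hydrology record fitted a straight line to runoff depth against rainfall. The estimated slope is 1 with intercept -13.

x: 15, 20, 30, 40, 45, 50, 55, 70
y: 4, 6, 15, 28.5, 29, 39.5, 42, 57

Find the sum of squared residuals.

SSE = 26.5

x=15: ŷ = -13 + 15 = 2; r = 4 − 2 = 2
x=20: ŷ = -13 + 20 = 7; r = 6 − 7 = -1
x=30: ŷ = -13 + 30 = 17; r = 15 − 17 = -2
x=40: ŷ = -13 + 40 = 27; r = 28.5 − 27 = 1.5
x=45: ŷ = -13 + 45 = 32; r = 29 − 32 = -3
x=50: ŷ = -13 + 50 = 37; r = 39.5 − 37 = 2.5
x=55: ŷ = -13 + 55 = 42; r = 42 − 42 = 0
x=70: ŷ = -13 + 70 = 57; r = 57 − 57 = 0
SSE = 4 + 1 + 4 + 2.25 + 9 + 6.25 + 0 + 0 = 26.5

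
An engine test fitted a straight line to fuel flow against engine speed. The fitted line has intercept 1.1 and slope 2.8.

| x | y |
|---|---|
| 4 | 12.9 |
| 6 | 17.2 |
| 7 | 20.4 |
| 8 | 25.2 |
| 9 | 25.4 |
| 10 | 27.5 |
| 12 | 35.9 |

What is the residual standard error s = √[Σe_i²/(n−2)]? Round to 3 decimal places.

s = 1.315

x=4: ŷ = 1.1 + 2.8·4 = 12.3; e = 12.9 − 12.3 = 0.6
x=6: ŷ = 1.1 + 2.8·6 = 17.9; e = 17.2 − 17.9 = -0.7
x=7: ŷ = 1.1 + 2.8·7 = 20.7; e = 20.4 − 20.7 = -0.3
x=8: ŷ = 1.1 + 2.8·8 = 23.5; e = 25.2 − 23.5 = 1.7
x=9: ŷ = 1.1 + 2.8·9 = 26.3; e = 25.4 − 26.3 = -0.9
x=10: ŷ = 1.1 + 2.8·10 = 29.1; e = 27.5 − 29.1 = -1.6
x=12: ŷ = 1.1 + 2.8·12 = 34.7; e = 35.9 − 34.7 = 1.2
SSE = 0.36 + 0.49 + 0.09 + 2.89 + 0.81 + 2.56 + 1.44 = 8.64
s = √(8.64/5) = √1.728 ≈ 1.315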